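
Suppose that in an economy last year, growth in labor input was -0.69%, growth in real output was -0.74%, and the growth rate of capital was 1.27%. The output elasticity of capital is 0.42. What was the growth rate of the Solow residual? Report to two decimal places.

-0.87%

Labor's share = 1 − 0.42 = 0.58.
Capital: 0.42 × 1.27 = 0.5334 pp.
Labor input: 0.58 × (-0.69) = -0.4002 pp.
TFP growth = -0.74 − 0.1332 = -0.8732%.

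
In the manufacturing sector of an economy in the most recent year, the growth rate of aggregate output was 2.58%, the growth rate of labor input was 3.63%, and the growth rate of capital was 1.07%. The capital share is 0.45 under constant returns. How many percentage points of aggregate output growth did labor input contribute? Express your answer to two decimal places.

Labor's share = 1 − 0.45 = 0.55.
Contribution = share × growth = 0.55 × 3.63 = 1.9965 pp.

2.00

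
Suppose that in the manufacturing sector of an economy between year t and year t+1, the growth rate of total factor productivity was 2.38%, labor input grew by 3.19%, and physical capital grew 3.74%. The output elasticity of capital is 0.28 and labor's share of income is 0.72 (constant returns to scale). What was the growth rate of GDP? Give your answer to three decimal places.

Labor's share = 1 − 0.28 = 0.72.
Physical capital: 0.28 × 3.74 = 1.0472 pp.
Labor input: 0.72 × 3.19 = 2.2968 pp.
Output growth = 2.38 + 3.344 = 5.724%.

GDP grew 5.724%.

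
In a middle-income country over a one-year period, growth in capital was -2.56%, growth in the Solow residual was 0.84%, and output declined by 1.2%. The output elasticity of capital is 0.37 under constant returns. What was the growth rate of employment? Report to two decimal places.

Labor's share = 1 − 0.37 = 0.63.
gY = gA + 0.37×(-2.56) + 0.63×g.
0.63×g = -1.2 − 0.84 + 0.9472 = -1.0928.
g = -1.0928 / 0.63 = -1.7346%.

-1.73%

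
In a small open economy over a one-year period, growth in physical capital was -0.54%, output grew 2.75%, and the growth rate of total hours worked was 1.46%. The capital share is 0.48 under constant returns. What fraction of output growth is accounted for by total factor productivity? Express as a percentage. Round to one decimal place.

Labor's share = 1 − 0.48 = 0.52.
Physical capital: 0.48 × (-0.54) = -0.2592 pp.
Total hours worked: 0.52 × 1.46 = 0.7592 pp.
TFP growth = 2.75 − 0.5 = 2.25%.
TFP share of growth = 2.25 / 2.75 × 100 = 81.818%.

Total factor productivity accounted for 81.8% of growth.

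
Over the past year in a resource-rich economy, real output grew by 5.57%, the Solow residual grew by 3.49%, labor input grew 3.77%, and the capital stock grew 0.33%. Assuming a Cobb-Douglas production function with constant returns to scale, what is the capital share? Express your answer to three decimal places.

gY = gA + α·gK + (1−α)·gL, so gY − gA − gL = α(gK − gL).
5.57 − 3.49 − 3.77 = α × (0.33 − 3.77).
-1.69 = -3.44 α, so α = 0.49128.

The capital share is 0.491.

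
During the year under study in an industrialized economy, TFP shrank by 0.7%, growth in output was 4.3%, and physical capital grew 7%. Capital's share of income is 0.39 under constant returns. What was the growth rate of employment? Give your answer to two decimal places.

Labor's share = 1 − 0.39 = 0.61.
gY = gA + 0.39×7 + 0.61×g.
0.61×g = 4.3 + 0.7 − 2.73 = 2.27.
g = 2.27 / 0.61 = 3.7213%.

3.72%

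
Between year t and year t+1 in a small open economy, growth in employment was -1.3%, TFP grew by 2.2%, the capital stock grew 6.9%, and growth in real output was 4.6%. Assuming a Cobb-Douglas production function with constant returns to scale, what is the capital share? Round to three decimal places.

0.451

gY = gA + α·gK + (1−α)·gL, so gY − gA − gL = α(gK − gL).
4.6 − 2.2 + 1.3 = α × (6.9 − (-1.3)).
3.7 = 8.2 α, so α = 0.45122.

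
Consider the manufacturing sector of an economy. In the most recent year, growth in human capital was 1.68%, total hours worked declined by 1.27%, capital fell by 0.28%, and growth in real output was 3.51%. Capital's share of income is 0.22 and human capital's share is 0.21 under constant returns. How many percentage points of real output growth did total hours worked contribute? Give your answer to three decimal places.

Labor's share = 1 − 0.22 − 0.21 = 0.57.
Contribution = share × growth = 0.57 × (-1.27) = -0.7239 pp.

-0.724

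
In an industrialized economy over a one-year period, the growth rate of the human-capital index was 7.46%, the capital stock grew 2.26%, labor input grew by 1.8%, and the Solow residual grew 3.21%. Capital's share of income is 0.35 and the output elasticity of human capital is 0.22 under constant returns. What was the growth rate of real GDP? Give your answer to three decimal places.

Real GDP growth was 6.416%.

Labor's share = 1 − 0.35 − 0.22 = 0.43.
The capital stock: 0.35 × 2.26 = 0.791 pp.
The human-capital index: 0.22 × 7.46 = 1.6412 pp.
Labor input: 0.43 × 1.8 = 0.774 pp.
Output growth = 3.21 + 3.2062 = 6.4162%.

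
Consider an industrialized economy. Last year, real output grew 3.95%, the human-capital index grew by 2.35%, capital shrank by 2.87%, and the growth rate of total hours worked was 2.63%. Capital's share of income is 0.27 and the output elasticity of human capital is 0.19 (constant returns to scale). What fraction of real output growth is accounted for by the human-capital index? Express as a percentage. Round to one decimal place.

The human-capital index accounted for 11.3% of growth.

The human-capital index contributed 0.19 × 2.35 = 0.4465 pp.
Share of growth = 0.4465 / 3.95 × 100 = 11.304%.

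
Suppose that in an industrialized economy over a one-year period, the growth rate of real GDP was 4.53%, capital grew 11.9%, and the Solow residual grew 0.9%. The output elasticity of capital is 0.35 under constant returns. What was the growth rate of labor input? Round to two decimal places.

Labor's share = 1 − 0.35 = 0.65.
gY = gA + 0.35×11.9 + 0.65×g.
0.65×g = 4.53 − 0.9 − 4.165 = -0.535.
g = -0.535 / 0.65 = -0.8231%.

-0.82%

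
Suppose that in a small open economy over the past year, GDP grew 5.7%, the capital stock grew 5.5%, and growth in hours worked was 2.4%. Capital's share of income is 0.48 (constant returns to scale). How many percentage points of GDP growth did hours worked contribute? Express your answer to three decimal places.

Labor's share = 1 − 0.48 = 0.52.
Contribution = share × growth = 0.52 × 2.4 = 1.248 pp.

1.248 pp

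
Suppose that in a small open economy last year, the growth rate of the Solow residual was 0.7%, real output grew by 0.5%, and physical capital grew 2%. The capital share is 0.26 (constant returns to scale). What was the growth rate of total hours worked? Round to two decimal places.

-0.97%

Labor's share = 1 − 0.26 = 0.74.
gY = gA + 0.26×2 + 0.74×g.
0.74×g = 0.5 − 0.7 − 0.52 = -0.72.
g = -0.72 / 0.74 = -0.973%.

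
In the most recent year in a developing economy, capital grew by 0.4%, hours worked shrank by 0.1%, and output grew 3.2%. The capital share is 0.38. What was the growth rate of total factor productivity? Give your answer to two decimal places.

Labor's share = 1 − 0.38 = 0.62.
Capital: 0.38 × 0.4 = 0.152 pp.
Hours worked: 0.62 × (-0.1) = -0.062 pp.
TFP growth = 3.2 − 0.09 = 3.11%.

Total factor productivity growth was 3.11%.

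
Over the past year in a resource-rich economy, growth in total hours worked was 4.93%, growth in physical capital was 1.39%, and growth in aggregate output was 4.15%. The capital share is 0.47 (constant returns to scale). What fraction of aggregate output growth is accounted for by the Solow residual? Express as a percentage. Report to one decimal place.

Labor's share = 1 − 0.47 = 0.53.
Physical capital: 0.47 × 1.39 = 0.6533 pp.
Total hours worked: 0.53 × 4.93 = 2.6129 pp.
TFP growth = 4.15 − 3.2662 = 0.8838%.
TFP share of growth = 0.8838 / 4.15 × 100 = 21.296%.

21.3%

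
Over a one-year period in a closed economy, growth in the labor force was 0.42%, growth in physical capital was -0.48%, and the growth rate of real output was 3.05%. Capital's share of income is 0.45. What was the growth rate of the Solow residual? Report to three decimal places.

Labor's share = 1 − 0.45 = 0.55.
Physical capital: 0.45 × (-0.48) = -0.216 pp.
The labor force: 0.55 × 0.42 = 0.231 pp.
TFP growth = 3.05 − 0.015 = 3.035%.

3.035%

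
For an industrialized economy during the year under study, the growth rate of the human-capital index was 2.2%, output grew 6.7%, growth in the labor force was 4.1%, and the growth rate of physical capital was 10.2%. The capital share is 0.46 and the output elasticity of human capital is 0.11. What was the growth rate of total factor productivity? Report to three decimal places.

0.003%

Labor's share = 1 − 0.46 − 0.11 = 0.43.
Physical capital: 0.46 × 10.2 = 4.692 pp.
The human-capital index: 0.11 × 2.2 = 0.242 pp.
The labor force: 0.43 × 4.1 = 1.763 pp.
TFP growth = 6.7 − 6.697 = 0.003%.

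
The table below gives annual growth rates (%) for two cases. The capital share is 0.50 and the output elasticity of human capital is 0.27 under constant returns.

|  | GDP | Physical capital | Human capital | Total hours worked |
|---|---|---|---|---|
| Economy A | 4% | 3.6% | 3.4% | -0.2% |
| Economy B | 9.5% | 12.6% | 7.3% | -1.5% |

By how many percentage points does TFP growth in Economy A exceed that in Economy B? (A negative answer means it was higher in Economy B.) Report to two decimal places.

Labor's share = 1 − 0.5 − 0.27 = 0.23.
Economy A: TFP = 4 − 1.8 − 0.918 + 0.046 = 1.328%.
Economy B: TFP = 9.5 − 6.3 − 1.971 + 0.345 = 1.574%.
Difference = 1.328 − (1.574) = -0.246 pp.

-0.25 percentage points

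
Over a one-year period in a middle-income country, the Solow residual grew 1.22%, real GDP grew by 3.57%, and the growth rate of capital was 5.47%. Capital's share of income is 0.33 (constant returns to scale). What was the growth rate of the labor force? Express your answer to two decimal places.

0.81%

Labor's share = 1 − 0.33 = 0.67.
gY = gA + 0.33×5.47 + 0.67×g.
0.67×g = 3.57 − 1.22 − 1.8051 = 0.5449.
g = 0.5449 / 0.67 = 0.8133%.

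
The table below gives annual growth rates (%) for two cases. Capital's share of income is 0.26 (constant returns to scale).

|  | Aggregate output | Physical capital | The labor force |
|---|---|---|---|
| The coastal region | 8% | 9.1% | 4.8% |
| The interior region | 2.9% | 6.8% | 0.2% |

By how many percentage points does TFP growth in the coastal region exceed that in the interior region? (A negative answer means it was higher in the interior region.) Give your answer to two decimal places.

Labor's share = 1 − 0.26 = 0.74.
The coastal region: TFP = 8 − 2.366 − 3.552 = 2.082%.
The interior region: TFP = 2.9 − 1.768 − 0.148 = 0.984%.
Difference = 2.082 − (0.984) = 1.098 pp.

1.10 percentage points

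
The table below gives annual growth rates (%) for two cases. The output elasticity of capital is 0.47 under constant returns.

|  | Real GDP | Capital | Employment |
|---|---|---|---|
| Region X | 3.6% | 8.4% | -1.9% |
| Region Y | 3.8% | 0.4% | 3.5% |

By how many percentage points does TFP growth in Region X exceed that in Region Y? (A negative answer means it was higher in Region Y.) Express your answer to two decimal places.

Labor's share = 1 − 0.47 = 0.53.
Region X: TFP = 3.6 − 3.948 + 1.007 = 0.659%.
Region Y: TFP = 3.8 − 0.188 − 1.855 = 1.757%.
Difference = 0.659 − (1.757) = -1.098 pp.

-1.10 percentage points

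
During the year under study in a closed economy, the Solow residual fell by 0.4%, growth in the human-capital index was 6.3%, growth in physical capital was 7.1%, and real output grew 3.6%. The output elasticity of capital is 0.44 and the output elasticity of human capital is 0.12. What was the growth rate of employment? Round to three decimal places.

0.273%

Labor's share = 1 − 0.44 − 0.12 = 0.44.
gY = gA + 0.44×7.1 + 0.12×6.3 + 0.44×g.
0.44×g = 3.6 + 0.4 − 3.88 = 0.12.
g = 0.12 / 0.44 = 0.27273%.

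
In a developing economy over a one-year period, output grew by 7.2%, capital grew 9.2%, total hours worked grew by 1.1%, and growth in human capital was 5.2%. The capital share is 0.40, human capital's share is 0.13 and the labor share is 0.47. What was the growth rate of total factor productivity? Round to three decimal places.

Total factor productivity grew 2.327%.

Labor's share = 1 − 0.4 − 0.13 = 0.47.
Capital: 0.4 × 9.2 = 3.68 pp.
Human capital: 0.13 × 5.2 = 0.676 pp.
Total hours worked: 0.47 × 1.1 = 0.517 pp.
TFP growth = 7.2 − 4.873 = 2.327%.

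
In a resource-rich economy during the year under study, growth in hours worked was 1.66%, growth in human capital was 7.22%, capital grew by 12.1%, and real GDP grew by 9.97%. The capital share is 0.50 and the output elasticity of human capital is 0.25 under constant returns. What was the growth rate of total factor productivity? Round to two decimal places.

Labor's share = 1 − 0.5 − 0.25 = 0.25.
Capital: 0.5 × 12.1 = 6.05 pp.
Human capital: 0.25 × 7.22 = 1.805 pp.
Hours worked: 0.25 × 1.66 = 0.415 pp.
TFP growth = 9.97 − 8.27 = 1.7%.

1.70%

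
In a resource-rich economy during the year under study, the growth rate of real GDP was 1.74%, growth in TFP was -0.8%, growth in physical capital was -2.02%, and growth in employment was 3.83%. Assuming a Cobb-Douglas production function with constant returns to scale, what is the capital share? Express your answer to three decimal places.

α = 0.221

gY = gA + α·gK + (1−α)·gL, so gY − gA − gL = α(gK − gL).
1.74 + 0.8 − 3.83 = α × (-2.02 − 3.83).
-1.29 = -5.85 α, so α = 0.22051.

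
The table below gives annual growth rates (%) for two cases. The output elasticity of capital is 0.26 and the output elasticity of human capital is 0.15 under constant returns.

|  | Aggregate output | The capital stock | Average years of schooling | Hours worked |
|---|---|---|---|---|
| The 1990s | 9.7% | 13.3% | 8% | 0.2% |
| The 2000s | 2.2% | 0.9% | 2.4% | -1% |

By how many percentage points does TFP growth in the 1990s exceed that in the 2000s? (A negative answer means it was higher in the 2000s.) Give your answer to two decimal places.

Labor's share = 1 − 0.26 − 0.15 = 0.59.
The 1990s: TFP = 9.7 − 3.458 − 1.2 − 0.118 = 4.924%.
The 2000s: TFP = 2.2 − 0.234 − 0.36 + 0.59 = 2.196%.
Difference = 4.924 − (2.196) = 2.728 pp.

2.73 percentage points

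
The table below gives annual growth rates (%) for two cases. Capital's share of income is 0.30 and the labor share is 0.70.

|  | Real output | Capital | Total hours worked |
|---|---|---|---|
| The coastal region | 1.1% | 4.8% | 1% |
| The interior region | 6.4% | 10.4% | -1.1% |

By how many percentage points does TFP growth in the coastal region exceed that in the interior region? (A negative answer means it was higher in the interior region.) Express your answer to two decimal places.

Labor's share = 1 − 0.3 = 0.7.
The coastal region: TFP = 1.1 − 1.44 − 0.7 = -1.04%.
The interior region: TFP = 6.4 − 3.12 + 0.77 = 4.05%.
Difference = -1.04 − (4.05) = -5.09 pp.

-5.09 percentage points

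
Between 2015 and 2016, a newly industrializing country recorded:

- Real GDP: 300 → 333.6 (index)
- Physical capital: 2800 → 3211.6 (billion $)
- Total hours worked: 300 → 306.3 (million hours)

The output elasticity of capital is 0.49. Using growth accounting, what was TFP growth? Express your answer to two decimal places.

Real GDP growth = (333.6 − 300) / 300 = 11.2%.
Physical capital growth = (3211.6 − 2800) / 2800 = 14.7%.
Total hours worked growth = (306.3 − 300) / 300 = 2.1%.
Labor's share = 1 − 0.49 = 0.51.
Physical capital: 0.49 × 14.7 = 7.203 pp.
Total hours worked: 0.51 × 2.1 = 1.071 pp.
TFP growth = 11.2 − 8.274 = 2.926%.

2.93%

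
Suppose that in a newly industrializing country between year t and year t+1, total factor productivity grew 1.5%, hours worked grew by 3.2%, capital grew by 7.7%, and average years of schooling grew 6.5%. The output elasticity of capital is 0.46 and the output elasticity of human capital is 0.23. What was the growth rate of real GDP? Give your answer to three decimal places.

7.529%

Labor's share = 1 − 0.46 − 0.23 = 0.31.
Capital: 0.46 × 7.7 = 3.542 pp.
Average years of schooling: 0.23 × 6.5 = 1.495 pp.
Hours worked: 0.31 × 3.2 = 0.992 pp.
Output growth = 1.5 + 6.029 = 7.529%.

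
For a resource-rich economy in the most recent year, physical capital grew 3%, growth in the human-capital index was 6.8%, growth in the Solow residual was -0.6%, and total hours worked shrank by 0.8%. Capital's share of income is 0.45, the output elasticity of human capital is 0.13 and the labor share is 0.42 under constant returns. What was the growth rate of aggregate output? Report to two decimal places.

Labor's share = 1 − 0.45 − 0.13 = 0.42.
Physical capital: 0.45 × 3 = 1.35 pp.
The human-capital index: 0.13 × 6.8 = 0.884 pp.
Total hours worked: 0.42 × (-0.8) = -0.336 pp.
Output growth = -0.6 + 1.898 = 1.298%.

1.30%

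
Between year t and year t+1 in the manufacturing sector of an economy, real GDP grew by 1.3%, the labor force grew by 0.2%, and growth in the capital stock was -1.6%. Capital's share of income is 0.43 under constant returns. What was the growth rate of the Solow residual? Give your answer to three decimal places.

Labor's share = 1 − 0.43 = 0.57.
The capital stock: 0.43 × (-1.6) = -0.688 pp.
The labor force: 0.57 × 0.2 = 0.114 pp.
TFP growth = 1.3 + 0.574 = 1.874%.

The Solow residual grew 1.874%.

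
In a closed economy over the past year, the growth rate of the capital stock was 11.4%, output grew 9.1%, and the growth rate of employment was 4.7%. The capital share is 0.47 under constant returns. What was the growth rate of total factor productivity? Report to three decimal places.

Total factor productivity grew 1.251%.

Labor's share = 1 − 0.47 = 0.53.
The capital stock: 0.47 × 11.4 = 5.358 pp.
Employment: 0.53 × 4.7 = 2.491 pp.
TFP growth = 9.1 − 7.849 = 1.251%.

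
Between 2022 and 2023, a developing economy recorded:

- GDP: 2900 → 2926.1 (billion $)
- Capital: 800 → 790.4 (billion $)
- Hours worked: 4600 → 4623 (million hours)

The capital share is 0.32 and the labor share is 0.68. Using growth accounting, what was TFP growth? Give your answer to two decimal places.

TFP growth was 0.94%.

GDP growth = (2926.1 − 2900) / 2900 = 0.9%.
Capital growth = (790.4 − 800) / 800 = -1.2%.
Hours worked growth = (4623 − 4600) / 4600 = 0.5%.
Labor's share = 1 − 0.32 = 0.68.
Capital: 0.32 × (-1.2) = -0.384 pp.
Hours worked: 0.68 × 0.5 = 0.34 pp.
TFP growth = 0.9 + 0.044 = 0.944%.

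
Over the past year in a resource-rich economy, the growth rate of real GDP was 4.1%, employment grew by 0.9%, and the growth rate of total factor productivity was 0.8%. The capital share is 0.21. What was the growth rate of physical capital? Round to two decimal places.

Labor's share = 1 − 0.21 = 0.79.
gY = gA + 0.79×0.9 + 0.21×g.
0.21×g = 4.1 − 0.8 − 0.711 = 2.589.
g = 2.589 / 0.21 = 12.3286%.

12.33%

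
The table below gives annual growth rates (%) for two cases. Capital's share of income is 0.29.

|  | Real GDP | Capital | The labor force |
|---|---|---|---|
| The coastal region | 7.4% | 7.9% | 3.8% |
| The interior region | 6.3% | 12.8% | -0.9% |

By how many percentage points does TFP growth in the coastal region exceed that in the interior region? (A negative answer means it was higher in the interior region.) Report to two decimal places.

Labor's share = 1 − 0.29 = 0.71.
The coastal region: TFP = 7.4 − 2.291 − 2.698 = 2.411%.
The interior region: TFP = 6.3 − 3.712 + 0.639 = 3.227%.
Difference = 2.411 − (3.227) = -0.816 pp.

-0.82 percentage points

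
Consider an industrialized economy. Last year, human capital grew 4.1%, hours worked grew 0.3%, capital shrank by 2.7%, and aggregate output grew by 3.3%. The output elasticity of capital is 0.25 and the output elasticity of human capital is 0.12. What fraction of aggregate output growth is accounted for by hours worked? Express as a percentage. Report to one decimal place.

Labor's share = 1 − 0.25 − 0.12 = 0.63.
Hours worked contributed 0.63 × 0.3 = 0.189 pp.
Share of growth = 0.189 / 3.3 × 100 = 5.727%.

Hours worked accounted for 5.7% of growth.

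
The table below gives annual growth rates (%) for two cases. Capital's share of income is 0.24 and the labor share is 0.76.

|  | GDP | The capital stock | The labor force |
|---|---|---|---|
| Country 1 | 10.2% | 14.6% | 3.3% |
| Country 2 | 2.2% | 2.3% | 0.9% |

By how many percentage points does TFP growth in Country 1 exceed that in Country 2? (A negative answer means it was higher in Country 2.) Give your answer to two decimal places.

Labor's share = 1 − 0.24 = 0.76.
Country 1: TFP = 10.2 − 3.504 − 2.508 = 4.188%.
Country 2: TFP = 2.2 − 0.552 − 0.684 = 0.964%.
Difference = 4.188 − (0.964) = 3.224 pp.

3.22 percentage points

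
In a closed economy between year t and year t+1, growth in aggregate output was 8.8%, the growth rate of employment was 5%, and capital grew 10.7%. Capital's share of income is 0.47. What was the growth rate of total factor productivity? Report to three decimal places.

Labor's share = 1 − 0.47 = 0.53.
Capital: 0.47 × 10.7 = 5.029 pp.
Employment: 0.53 × 5 = 2.65 pp.
TFP growth = 8.8 − 7.679 = 1.121%.

Total factor productivity growth was 1.121%.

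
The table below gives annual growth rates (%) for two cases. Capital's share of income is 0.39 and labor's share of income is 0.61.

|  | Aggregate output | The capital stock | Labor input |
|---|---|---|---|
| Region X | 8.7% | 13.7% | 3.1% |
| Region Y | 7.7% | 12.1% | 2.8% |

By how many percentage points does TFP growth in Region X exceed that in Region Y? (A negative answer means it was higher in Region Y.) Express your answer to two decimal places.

0.19 percentage points

Labor's share = 1 − 0.39 = 0.61.
Region X: TFP = 8.7 − 5.343 − 1.891 = 1.466%.
Region Y: TFP = 7.7 − 4.719 − 1.708 = 1.273%.
Difference = 1.466 − (1.273) = 0.193 pp.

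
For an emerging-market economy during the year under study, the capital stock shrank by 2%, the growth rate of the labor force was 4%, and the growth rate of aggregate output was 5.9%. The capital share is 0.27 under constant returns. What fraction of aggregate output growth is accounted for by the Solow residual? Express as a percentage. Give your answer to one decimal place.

59.7%

Labor's share = 1 − 0.27 = 0.73.
The capital stock: 0.27 × (-2) = -0.54 pp.
The labor force: 0.73 × 4 = 2.92 pp.
TFP growth = 5.9 − 2.38 = 3.52%.
TFP share of growth = 3.52 / 5.9 × 100 = 59.661%.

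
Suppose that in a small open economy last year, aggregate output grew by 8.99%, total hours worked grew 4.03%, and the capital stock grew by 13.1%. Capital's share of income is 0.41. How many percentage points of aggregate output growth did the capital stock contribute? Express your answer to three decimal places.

5.371 pp

Contribution = share × growth = 0.41 × 13.1 = 5.371 pp.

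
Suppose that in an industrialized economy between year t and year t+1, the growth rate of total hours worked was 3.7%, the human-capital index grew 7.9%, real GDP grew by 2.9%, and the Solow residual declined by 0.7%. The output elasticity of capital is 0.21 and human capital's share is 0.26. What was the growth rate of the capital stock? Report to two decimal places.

Labor's share = 1 − 0.21 − 0.26 = 0.53.
gY = gA + 0.26×7.9 + 0.53×3.7 + 0.21×g.
0.21×g = 2.9 + 0.7 − 4.015 = -0.415.
g = -0.415 / 0.21 = -1.9762%.

-1.98%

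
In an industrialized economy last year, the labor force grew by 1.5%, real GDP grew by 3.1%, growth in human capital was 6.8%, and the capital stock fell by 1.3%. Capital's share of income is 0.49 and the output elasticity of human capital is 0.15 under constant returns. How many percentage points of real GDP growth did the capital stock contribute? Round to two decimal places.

Contribution = share × growth = 0.49 × (-1.3) = -0.637 pp.

-0.64 pp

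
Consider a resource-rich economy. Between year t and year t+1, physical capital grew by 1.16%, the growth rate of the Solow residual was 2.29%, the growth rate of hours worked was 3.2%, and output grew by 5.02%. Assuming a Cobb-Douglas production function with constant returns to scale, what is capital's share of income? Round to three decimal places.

gY = gA + α·gK + (1−α)·gL, so gY − gA − gL = α(gK − gL).
5.02 − 2.29 − 3.2 = α × (1.16 − 3.2).
-0.47 = -2.04 α, so α = 0.23039.

0.230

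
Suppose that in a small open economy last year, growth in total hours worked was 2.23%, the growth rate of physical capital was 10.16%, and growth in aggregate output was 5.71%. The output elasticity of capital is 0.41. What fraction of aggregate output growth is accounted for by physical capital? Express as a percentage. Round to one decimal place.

73.0%

Physical capital contributed 0.41 × 10.16 = 4.1656 pp.
Share of growth = 4.1656 / 5.71 × 100 = 72.953%.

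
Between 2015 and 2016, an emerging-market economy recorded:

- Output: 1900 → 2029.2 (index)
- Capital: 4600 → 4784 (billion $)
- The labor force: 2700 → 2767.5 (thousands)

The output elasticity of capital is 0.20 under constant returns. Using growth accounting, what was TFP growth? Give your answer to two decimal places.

4.00%

Output growth = (2029.2 − 1900) / 1900 = 6.8%.
Capital growth = (4784 − 4600) / 4600 = 4%.
The labor force growth = (2767.5 − 2700) / 2700 = 2.5%.
Labor's share = 1 − 0.2 = 0.8.
Capital: 0.2 × 4 = 0.8 pp.
The labor force: 0.8 × 2.5 = 2 pp.
TFP growth = 6.8 − 2.8 = 4%.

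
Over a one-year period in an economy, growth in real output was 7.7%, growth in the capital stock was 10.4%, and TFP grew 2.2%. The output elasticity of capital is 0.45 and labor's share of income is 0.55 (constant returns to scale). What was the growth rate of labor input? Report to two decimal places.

Labor's share = 1 − 0.45 = 0.55.
gY = gA + 0.45×10.4 + 0.55×g.
0.55×g = 7.7 − 2.2 − 4.68 = 0.82.
g = 0.82 / 0.55 = 1.4909%.

1.49%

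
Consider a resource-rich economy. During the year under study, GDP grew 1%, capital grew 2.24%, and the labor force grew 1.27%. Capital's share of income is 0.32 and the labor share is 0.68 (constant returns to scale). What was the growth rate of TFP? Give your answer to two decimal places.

-0.58%

Labor's share = 1 − 0.32 = 0.68.
Capital: 0.32 × 2.24 = 0.7168 pp.
The labor force: 0.68 × 1.27 = 0.8636 pp.
TFP growth = 1 − 1.5804 = -0.5804%.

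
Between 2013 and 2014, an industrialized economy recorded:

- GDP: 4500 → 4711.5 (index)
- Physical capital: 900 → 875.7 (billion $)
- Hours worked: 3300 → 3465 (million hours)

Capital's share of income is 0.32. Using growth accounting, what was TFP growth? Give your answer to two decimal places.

GDP growth = (4711.5 − 4500) / 4500 = 4.7%.
Physical capital growth = (875.7 − 900) / 900 = -2.7%.
Hours worked growth = (3465 − 3300) / 3300 = 5%.
Labor's share = 1 − 0.32 = 0.68.
Physical capital: 0.32 × (-2.7) = -0.864 pp.
Hours worked: 0.68 × 5 = 3.4 pp.
TFP growth = 4.7 − 2.536 = 2.164%.

2.16%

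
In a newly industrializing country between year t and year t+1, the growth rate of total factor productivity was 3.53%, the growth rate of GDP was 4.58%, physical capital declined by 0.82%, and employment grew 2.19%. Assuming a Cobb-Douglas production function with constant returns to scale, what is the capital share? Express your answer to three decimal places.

gY = gA + α·gK + (1−α)·gL, so gY − gA − gL = α(gK − gL).
4.58 − 3.53 − 2.19 = α × (-0.82 − 2.19).
-1.14 = -3.01 α, so α = 0.37874.

The capital share is 0.379.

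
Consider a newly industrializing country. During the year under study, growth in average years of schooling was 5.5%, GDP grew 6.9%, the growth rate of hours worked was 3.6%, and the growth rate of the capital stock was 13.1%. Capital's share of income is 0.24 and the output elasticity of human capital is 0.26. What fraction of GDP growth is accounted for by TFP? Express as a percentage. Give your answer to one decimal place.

Labor's share = 1 − 0.24 − 0.26 = 0.5.
The capital stock: 0.24 × 13.1 = 3.144 pp.
Average years of schooling: 0.26 × 5.5 = 1.43 pp.
Hours worked: 0.5 × 3.6 = 1.8 pp.
TFP growth = 6.9 − 6.374 = 0.526%.
TFP share of growth = 0.526 / 6.9 × 100 = 7.623%.

7.6%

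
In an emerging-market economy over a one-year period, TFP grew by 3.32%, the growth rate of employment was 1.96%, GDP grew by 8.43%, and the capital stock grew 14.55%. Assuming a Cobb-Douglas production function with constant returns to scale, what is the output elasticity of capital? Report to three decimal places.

gY = gA + α·gK + (1−α)·gL, so gY − gA − gL = α(gK − gL).
8.43 − 3.32 − 1.96 = α × (14.55 − 1.96).
3.15 = 12.59 α, so α = 0.2502.

The output elasticity of capital is 0.250.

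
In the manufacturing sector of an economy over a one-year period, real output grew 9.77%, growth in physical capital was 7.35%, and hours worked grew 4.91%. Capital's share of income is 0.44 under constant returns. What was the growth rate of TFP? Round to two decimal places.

Labor's share = 1 − 0.44 = 0.56.
Physical capital: 0.44 × 7.35 = 3.234 pp.
Hours worked: 0.56 × 4.91 = 2.7496 pp.
TFP growth = 9.77 − 5.9836 = 3.7864%.

TFP growth was 3.79%.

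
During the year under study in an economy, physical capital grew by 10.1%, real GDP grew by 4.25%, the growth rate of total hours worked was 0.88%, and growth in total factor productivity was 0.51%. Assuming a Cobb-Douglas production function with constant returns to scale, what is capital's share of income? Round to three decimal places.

0.310

gY = gA + α·gK + (1−α)·gL, so gY − gA − gL = α(gK − gL).
4.25 − 0.51 − 0.88 = α × (10.1 − 0.88).
2.86 = 9.22 α, so α = 0.3102.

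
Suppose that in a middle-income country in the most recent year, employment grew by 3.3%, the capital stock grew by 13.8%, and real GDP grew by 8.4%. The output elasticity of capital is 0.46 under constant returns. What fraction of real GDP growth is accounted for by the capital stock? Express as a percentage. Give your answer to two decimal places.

The capital stock contributed 0.46 × 13.8 = 6.348 pp.
Share of growth = 6.348 / 8.4 × 100 = 75.5714%.

The capital stock accounted for 75.57% of growth.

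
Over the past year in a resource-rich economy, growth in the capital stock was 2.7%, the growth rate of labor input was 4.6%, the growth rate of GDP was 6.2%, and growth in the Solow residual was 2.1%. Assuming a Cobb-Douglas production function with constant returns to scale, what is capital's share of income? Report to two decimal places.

α = 0.26

gY = gA + α·gK + (1−α)·gL, so gY − gA − gL = α(gK − gL).
6.2 − 2.1 − 4.6 = α × (2.7 − 4.6).
-0.5 = -1.9 α, so α = 0.2632.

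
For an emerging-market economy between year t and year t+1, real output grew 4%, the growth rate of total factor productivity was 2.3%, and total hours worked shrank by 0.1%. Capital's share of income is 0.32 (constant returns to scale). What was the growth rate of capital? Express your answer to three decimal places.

5.525%

Labor's share = 1 − 0.32 = 0.68.
gY = gA + 0.68×(-0.1) + 0.32×g.
0.32×g = 4 − 2.3 + 0.068 = 1.768.
g = 1.768 / 0.32 = 5.525%.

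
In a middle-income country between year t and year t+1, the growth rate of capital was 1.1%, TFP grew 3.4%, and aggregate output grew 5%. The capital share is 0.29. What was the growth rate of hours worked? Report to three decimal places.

1.804%

Labor's share = 1 − 0.29 = 0.71.
gY = gA + 0.29×1.1 + 0.71×g.
0.71×g = 5 − 3.4 − 0.319 = 1.281.
g = 1.281 / 0.71 = 1.80423%.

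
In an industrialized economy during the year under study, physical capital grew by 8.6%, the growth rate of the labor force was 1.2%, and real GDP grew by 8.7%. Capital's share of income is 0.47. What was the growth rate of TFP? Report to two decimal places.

Labor's share = 1 − 0.47 = 0.53.
Physical capital: 0.47 × 8.6 = 4.042 pp.
The labor force: 0.53 × 1.2 = 0.636 pp.
TFP growth = 8.7 − 4.678 = 4.022%.

4.02%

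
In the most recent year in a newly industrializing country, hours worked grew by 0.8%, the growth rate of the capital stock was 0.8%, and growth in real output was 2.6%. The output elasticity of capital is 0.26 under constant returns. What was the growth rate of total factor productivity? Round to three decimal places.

1.800%

Labor's share = 1 − 0.26 = 0.74.
The capital stock: 0.26 × 0.8 = 0.208 pp.
Hours worked: 0.74 × 0.8 = 0.592 pp.
TFP growth = 2.6 − 0.8 = 1.8%.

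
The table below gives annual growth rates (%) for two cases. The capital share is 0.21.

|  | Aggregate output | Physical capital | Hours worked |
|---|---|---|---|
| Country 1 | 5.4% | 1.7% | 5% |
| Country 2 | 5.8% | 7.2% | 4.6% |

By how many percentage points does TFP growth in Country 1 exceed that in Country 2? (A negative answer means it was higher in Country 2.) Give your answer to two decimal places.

Labor's share = 1 − 0.21 = 0.79.
Country 1: TFP = 5.4 − 0.357 − 3.95 = 1.093%.
Country 2: TFP = 5.8 − 1.512 − 3.634 = 0.654%.
Difference = 1.093 − (0.654) = 0.439 pp.

0.44 percentage points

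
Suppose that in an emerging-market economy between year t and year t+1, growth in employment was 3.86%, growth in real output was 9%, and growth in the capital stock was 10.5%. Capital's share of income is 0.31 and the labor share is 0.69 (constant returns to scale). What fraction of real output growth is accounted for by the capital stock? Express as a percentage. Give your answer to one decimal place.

36.2%

The capital stock contributed 0.31 × 10.5 = 3.255 pp.
Share of growth = 3.255 / 9 × 100 = 36.167%.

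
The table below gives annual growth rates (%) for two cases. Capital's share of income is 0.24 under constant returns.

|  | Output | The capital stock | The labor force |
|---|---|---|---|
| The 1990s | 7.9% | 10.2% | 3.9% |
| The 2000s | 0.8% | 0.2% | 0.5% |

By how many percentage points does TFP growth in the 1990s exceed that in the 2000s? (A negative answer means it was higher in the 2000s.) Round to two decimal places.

2.12 percentage points

Labor's share = 1 − 0.24 = 0.76.
The 1990s: TFP = 7.9 − 2.448 − 2.964 = 2.488%.
The 2000s: TFP = 0.8 − 0.048 − 0.38 = 0.372%.
Difference = 2.488 − (0.372) = 2.116 pp.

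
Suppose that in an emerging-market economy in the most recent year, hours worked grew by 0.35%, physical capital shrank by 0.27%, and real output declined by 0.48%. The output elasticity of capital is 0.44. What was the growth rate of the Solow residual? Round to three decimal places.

-0.557%

Labor's share = 1 − 0.44 = 0.56.
Physical capital: 0.44 × (-0.27) = -0.1188 pp.
Hours worked: 0.56 × 0.35 = 0.196 pp.
TFP growth = -0.48 − 0.0772 = -0.5572%.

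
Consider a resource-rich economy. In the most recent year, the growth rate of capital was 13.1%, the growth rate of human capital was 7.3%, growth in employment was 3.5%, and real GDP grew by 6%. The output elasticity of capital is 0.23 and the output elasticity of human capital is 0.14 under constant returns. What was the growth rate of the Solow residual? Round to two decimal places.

Labor's share = 1 − 0.23 − 0.14 = 0.63.
Capital: 0.23 × 13.1 = 3.013 pp.
Human capital: 0.14 × 7.3 = 1.022 pp.
Employment: 0.63 × 3.5 = 2.205 pp.
TFP growth = 6 − 6.24 = -0.24%.

-0.24%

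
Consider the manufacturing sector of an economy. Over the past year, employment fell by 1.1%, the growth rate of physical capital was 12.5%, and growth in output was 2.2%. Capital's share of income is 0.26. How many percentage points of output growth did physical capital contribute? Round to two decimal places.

3.25

Contribution = share × growth = 0.26 × 12.5 = 3.25 pp.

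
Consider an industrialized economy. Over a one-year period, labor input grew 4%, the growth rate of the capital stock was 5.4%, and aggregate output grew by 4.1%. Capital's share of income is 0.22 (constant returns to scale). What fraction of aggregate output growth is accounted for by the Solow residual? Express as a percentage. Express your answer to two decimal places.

The Solow residual accounted for -5.07% of growth.

Labor's share = 1 − 0.22 = 0.78.
The capital stock: 0.22 × 5.4 = 1.188 pp.
Labor input: 0.78 × 4 = 3.12 pp.
TFP growth = 4.1 − 4.308 = -0.208%.
TFP share of growth = -0.208 / 4.1 × 100 = -5.0732%.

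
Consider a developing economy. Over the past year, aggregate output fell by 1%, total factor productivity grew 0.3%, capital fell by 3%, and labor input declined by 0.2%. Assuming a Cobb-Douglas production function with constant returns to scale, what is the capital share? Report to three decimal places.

α = 0.393

gY = gA + α·gK + (1−α)·gL, so gY − gA − gL = α(gK − gL).
-1 − 0.3 + 0.2 = α × (-3 − (-0.2)).
-1.1 = -2.8 α, so α = 0.39286.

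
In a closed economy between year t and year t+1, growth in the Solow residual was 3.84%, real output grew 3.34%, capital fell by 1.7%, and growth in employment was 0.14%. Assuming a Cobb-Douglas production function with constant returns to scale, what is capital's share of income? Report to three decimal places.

α = 0.348

gY = gA + α·gK + (1−α)·gL, so gY − gA − gL = α(gK − gL).
3.34 − 3.84 − 0.14 = α × (-1.7 − 0.14).
-0.64 = -1.84 α, so α = 0.34783.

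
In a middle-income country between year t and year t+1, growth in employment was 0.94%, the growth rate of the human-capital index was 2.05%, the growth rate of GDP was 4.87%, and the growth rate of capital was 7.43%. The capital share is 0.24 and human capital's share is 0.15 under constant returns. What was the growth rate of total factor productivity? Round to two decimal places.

Labor's share = 1 − 0.24 − 0.15 = 0.61.
Capital: 0.24 × 7.43 = 1.7832 pp.
The human-capital index: 0.15 × 2.05 = 0.3075 pp.
Employment: 0.61 × 0.94 = 0.5734 pp.
TFP growth = 4.87 − 2.6641 = 2.2059%.

2.21%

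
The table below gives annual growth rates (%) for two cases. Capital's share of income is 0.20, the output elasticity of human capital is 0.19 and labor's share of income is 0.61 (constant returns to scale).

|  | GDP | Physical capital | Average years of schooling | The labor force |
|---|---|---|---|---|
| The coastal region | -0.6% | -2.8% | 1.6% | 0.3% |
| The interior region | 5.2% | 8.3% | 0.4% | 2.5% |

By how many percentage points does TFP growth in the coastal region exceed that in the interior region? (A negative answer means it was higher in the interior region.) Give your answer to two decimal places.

-2.47 percentage points

Labor's share = 1 − 0.2 − 0.19 = 0.61.
The coastal region: TFP = -0.6 + 0.56 − 0.304 − 0.183 = -0.527%.
The interior region: TFP = 5.2 − 1.66 − 0.076 − 1.525 = 1.939%.
Difference = -0.527 − (1.939) = -2.466 pp.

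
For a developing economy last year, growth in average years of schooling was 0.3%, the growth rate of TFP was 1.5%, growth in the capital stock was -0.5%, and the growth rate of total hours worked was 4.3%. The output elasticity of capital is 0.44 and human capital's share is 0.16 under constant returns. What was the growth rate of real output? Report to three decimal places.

Labor's share = 1 − 0.44 − 0.16 = 0.4.
The capital stock: 0.44 × (-0.5) = -0.22 pp.
Average years of schooling: 0.16 × 0.3 = 0.048 pp.
Total hours worked: 0.4 × 4.3 = 1.72 pp.
Output growth = 1.5 + 1.548 = 3.048%.

3.048%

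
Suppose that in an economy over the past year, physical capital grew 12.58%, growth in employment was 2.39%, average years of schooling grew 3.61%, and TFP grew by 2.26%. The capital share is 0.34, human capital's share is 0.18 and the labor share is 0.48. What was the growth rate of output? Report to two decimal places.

Output growth was 8.33%.

Labor's share = 1 − 0.34 − 0.18 = 0.48.
Physical capital: 0.34 × 12.58 = 4.2772 pp.
Average years of schooling: 0.18 × 3.61 = 0.6498 pp.
Employment: 0.48 × 2.39 = 1.1472 pp.
Output growth = 2.26 + 6.0742 = 8.3342%.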